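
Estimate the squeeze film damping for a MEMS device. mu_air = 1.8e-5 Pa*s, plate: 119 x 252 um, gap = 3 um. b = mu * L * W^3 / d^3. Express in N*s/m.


Step 1: Convert to SI.
L = 119e-6 m, W = 252e-6 m, d = 3e-6 m
Step 2: W^3 = (252e-6)^3 = 1.60e-11 m^3
Step 3: d^3 = (3e-6)^3 = 2.70e-17 m^3
Step 4: b = 1.8e-5 * 119e-6 * 1.60e-11 / 2.70e-17
b = 1.27e-03 N*s/m


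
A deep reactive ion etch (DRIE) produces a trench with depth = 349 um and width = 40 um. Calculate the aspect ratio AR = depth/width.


Step 1: AR = depth / width
Step 2: AR = 349 / 40
AR = 8.7


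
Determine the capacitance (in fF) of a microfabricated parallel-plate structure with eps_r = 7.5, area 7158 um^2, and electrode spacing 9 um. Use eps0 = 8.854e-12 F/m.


Step 1: Convert area to m^2: A = 7158e-12 m^2
Step 2: Convert gap to m: d = 9e-6 m
Step 3: C = eps0 * eps_r * A / d
C = 8.854e-12 * 7.5 * 7158e-12 / 9e-6
Step 4: Convert to fF (multiply by 1e15).
C = 52.81 fF


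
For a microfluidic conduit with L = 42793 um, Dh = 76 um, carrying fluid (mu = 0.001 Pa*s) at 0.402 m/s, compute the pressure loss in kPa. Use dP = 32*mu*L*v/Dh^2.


Step 1: Convert to SI: L = 42793e-6 m, Dh = 76e-6 m
Step 2: dP = 32 * 0.001 * 42793e-6 * 0.402 / (76e-6)^2
Step 3: dP = 95306.29 Pa
Step 4: Convert to kPa: dP = 95.31 kPa


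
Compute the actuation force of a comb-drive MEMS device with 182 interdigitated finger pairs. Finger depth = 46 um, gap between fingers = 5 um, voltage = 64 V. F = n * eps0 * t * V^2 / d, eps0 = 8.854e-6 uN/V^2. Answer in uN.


Step 1: Parameters: n=182, eps0=8.854e-6 uN/V^2, t=46 um, V=64 V, d=5 um
Step 2: V^2 = 4096
Step 3: F = 182 * 8.854e-6 * 46 * 4096 / 5
F = 60.724 uN


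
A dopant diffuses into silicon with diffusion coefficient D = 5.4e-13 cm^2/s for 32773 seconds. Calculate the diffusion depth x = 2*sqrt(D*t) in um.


Step 1: Compute D*t = 5.4e-13 * 32773 = 1.769742e-08 cm^2
Step 2: sqrt(D*t) = 1.33032e-04 cm
Step 3: x = 2 * 1.33032e-04 cm = 2.66064e-04 cm
Step 4: Convert to um (1 cm = 1e4 um): x = 2.661 um


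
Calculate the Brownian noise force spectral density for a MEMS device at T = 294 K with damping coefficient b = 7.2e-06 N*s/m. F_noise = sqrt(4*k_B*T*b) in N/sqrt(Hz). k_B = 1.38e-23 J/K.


Step 1: Compute 4 * k_B * T * b
= 4 * 1.38e-23 * 294 * 7.2e-06
= 1.1685e-25 N^2/Hz
Step 2: F_noise = sqrt(1.1685e-25)
F_noise = 3.42e-13 N/sqrt(Hz)


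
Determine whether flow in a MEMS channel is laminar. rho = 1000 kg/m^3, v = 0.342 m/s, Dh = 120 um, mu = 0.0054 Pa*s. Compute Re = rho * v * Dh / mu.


Step 1: Convert Dh to meters: Dh = 120e-6 m
Step 2: Re = rho * v * Dh / mu
Re = 1000 * 0.342 * 120e-6 / 0.0054
Re = 7.6
Since Re = 7.6 is below ~2300, the flow is laminar.


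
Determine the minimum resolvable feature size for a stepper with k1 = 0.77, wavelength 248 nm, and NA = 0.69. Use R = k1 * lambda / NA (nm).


Step 1: Identify values: k1 = 0.77, lambda = 248 nm, NA = 0.69
Step 2: R = k1 * lambda / NA
R = 0.77 * 248 / 0.69
R = 276.8 nm


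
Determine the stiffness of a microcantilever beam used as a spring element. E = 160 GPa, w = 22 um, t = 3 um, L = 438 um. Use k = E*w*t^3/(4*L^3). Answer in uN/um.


Step 1: Convert E to consistent units (1 GPa = 1000 uN/um^2).
E = 160 GPa = 160000 uN/um^2
Step 2: Compute t^3 = 3^3 = 27
Step 3: Compute L^3 = 438^3 = 84027672
Step 4: k = 160000 * 22 * 27 / (4 * 84027672)
k = 0.2828 uN/um


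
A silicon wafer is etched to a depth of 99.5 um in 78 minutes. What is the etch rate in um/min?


Step 1: Etch rate = depth / time
Step 2: rate = 99.5 / 78
rate = 1.276 um/min


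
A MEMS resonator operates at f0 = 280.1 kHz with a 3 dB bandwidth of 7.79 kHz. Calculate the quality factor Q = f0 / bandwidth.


Step 1: Q = f0 / bandwidth
Step 2: Q = 280.1 / 7.79
Q = 36.0


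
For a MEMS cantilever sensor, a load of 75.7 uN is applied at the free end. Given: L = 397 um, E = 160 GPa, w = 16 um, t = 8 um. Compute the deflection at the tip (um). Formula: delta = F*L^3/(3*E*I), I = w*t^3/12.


Step 1: Calculate the second moment of area.
I = w * t^3 / 12 = 16 * 8^3 / 12 = 682.6667 um^4
Step 2: Convert E to consistent units (1 GPa = 1000 uN/um^2).
E = 160 GPa = 160000 uN/um^2
Step 3: Calculate tip deflection.
delta = F * L^3 / (3 * E * I)
delta = 75.7 * 397^3 / (3 * 160000 * 682.6667)
delta = 14.455 um


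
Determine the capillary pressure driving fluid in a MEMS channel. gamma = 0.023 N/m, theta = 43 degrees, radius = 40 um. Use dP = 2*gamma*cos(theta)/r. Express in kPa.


Step 1: cos(43 deg) = 0.7314
Step 2: Convert r to m: r = 40e-6 m
Step 3: dP = 2 * 0.023 * 0.7314 / 40e-6 = 841.1 Pa
Step 4: Convert Pa to kPa (divide by 1000).
dP = 0.84 kPa


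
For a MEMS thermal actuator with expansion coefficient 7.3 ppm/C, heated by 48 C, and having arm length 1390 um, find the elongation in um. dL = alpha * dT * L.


Step 1: Convert CTE: alpha = 7.3 ppm/C = 7.3e-6 /C
Step 2: dL = 7.3e-6 * 48 * 1390
dL = 0.4871 um


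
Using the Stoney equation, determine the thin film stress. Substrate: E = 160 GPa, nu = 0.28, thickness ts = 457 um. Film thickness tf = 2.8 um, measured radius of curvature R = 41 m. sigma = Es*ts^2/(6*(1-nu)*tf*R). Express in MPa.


Step 1: Compute numerator: Es * ts^2 = 160 * 457^2 = 33415840 (GPa*um^2)
Step 2: Compute denominator (R in um): 6*(1-nu)*tf*R = 6*0.72*2.8*41e6 = 495936000.0 (um^2)
Step 3: sigma (GPa) = 33415840 / 495936000.0 = 6.7379e-02 GPa
Step 4: Convert to MPa (x1000): sigma = 67.4 MPa


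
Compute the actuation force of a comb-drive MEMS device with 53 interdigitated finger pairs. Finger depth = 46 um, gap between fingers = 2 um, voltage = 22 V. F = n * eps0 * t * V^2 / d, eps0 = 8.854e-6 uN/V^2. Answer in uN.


Step 1: Parameters: n=53, eps0=8.854e-6 uN/V^2, t=46 um, V=22 V, d=2 um
Step 2: V^2 = 484
Step 3: F = 53 * 8.854e-6 * 46 * 484 / 2
F = 5.224 uN


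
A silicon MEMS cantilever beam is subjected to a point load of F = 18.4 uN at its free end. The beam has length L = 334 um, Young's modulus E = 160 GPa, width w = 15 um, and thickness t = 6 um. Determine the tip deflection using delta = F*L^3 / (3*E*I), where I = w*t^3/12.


Step 1: Calculate the second moment of area.
I = w * t^3 / 12 = 15 * 6^3 / 12 = 270.0 um^4
Step 2: Convert E to consistent units (1 GPa = 1000 uN/um^2).
E = 160 GPa = 160000 uN/um^2
Step 3: Calculate tip deflection.
delta = F * L^3 / (3 * E * I)
delta = 18.4 * 334^3 / (3 * 160000 * 270.0)
delta = 5.29 um


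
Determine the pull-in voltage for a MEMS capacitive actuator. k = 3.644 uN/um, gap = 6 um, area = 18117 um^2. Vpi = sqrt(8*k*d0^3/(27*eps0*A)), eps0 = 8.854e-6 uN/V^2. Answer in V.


Step 1: Compute numerator: 8 * k * d0^3 = 8 * 3.644 * 6^3 = 6296.832
Step 2: Compute denominator: 27 * eps0 * A = 27 * 8.854e-6 * 18117 = 4.331014
Step 3: Vpi = sqrt(6296.832 / 4.331014)
Vpi = 38.13 V


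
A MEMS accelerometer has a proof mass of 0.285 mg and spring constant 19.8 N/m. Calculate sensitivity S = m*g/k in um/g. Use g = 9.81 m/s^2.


Step 1: Convert mass: m = 0.285 mg = 2.85e-07 kg
Step 2: S = m * g / k = 2.85e-07 * 9.81 / 19.8
Step 3: S = 1.41e-07 m/g
Step 4: Convert to um/g: S = 0.141 um/g


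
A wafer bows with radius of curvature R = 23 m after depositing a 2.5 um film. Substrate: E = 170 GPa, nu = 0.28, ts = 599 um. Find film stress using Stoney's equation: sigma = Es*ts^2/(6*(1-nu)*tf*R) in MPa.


Step 1: Compute numerator: Es * ts^2 = 170 * 599^2 = 60996170 (GPa*um^2)
Step 2: Compute denominator (R in um): 6*(1-nu)*tf*R = 6*0.72*2.5*23e6 = 248400000.0 (um^2)
Step 3: sigma (GPa) = 60996170 / 248400000.0 = 2.45556e-01 GPa
Step 4: Convert to MPa (x1000): sigma = 245.6 MPa


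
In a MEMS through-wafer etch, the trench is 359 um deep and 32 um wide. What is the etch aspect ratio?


Step 1: AR = depth / width
Step 2: AR = 359 / 32
AR = 11.2


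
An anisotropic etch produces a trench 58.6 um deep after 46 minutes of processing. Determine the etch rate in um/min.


Step 1: Etch rate = depth / time
Step 2: rate = 58.6 / 46
rate = 1.274 um/min


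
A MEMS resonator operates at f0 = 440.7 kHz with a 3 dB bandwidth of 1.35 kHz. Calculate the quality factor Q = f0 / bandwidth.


Step 1: Q = f0 / bandwidth
Step 2: Q = 440.7 / 1.35
Q = 326.4


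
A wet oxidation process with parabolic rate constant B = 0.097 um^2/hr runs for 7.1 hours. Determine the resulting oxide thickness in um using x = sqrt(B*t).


Step 1: Compute B*t = 0.097 * 7.1 = 0.6887
Step 2: x = sqrt(0.6887)
x = 0.83 um


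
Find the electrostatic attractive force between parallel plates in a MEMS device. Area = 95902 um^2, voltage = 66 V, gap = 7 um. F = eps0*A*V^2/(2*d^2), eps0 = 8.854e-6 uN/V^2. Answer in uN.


Step 1: Identify parameters.
eps0 = 8.854e-6 uN/V^2, A = 95902 um^2, V = 66 V, d = 7 um
Step 2: Compute V^2 = 66^2 = 4356
Step 3: Compute d^2 = 7^2 = 49
Step 4: F = 0.5 * 8.854e-6 * 95902 * 4356 / 49
F = 37.742 uN


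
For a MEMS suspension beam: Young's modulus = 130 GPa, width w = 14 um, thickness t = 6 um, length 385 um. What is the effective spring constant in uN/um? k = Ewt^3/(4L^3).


Step 1: Convert E to consistent units (1 GPa = 1000 uN/um^2).
E = 130 GPa = 130000 uN/um^2
Step 2: Compute t^3 = 6^3 = 216
Step 3: Compute L^3 = 385^3 = 57066625
Step 4: k = 130000 * 14 * 216 / (4 * 57066625)
k = 1.7222 uN/um


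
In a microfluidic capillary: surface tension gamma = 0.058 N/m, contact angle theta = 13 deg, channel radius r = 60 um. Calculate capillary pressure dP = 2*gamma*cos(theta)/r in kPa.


Step 1: cos(13 deg) = 0.9744
Step 2: Convert r to m: r = 60e-6 m
Step 3: dP = 2 * 0.058 * 0.9744 / 60e-6 = 1883.8 Pa
Step 4: Convert Pa to kPa (divide by 1000).
dP = 1.88 kPa


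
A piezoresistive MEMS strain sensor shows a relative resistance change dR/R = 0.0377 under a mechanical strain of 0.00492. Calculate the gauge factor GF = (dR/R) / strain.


Step 1: Identify values.
dR/R = 0.0377, strain = 0.00492
Step 2: GF = (dR/R) / strain = 0.0377 / 0.00492
GF = 7.7


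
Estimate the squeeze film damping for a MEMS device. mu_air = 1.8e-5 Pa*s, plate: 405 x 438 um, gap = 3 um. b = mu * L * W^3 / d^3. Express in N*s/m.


Step 1: Convert to SI.
L = 405e-6 m, W = 438e-6 m, d = 3e-6 m
Step 2: W^3 = (438e-6)^3 = 8.40e-11 m^3
Step 3: d^3 = (3e-6)^3 = 2.70e-17 m^3
Step 4: b = 1.8e-5 * 405e-6 * 8.40e-11 / 2.70e-17
b = 2.27e-02 N*s/m


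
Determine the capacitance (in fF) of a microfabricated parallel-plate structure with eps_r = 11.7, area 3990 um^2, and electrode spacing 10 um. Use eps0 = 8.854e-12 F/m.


Step 1: Convert area to m^2: A = 3990e-12 m^2
Step 2: Convert gap to m: d = 10e-6 m
Step 3: C = eps0 * eps_r * A / d
C = 8.854e-12 * 11.7 * 3990e-12 / 10e-6
Step 4: Convert to fF (multiply by 1e15).
C = 41.33 fF


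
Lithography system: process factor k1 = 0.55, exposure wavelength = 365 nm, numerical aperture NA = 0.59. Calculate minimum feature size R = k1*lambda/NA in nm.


Step 1: Identify values: k1 = 0.55, lambda = 365 nm, NA = 0.59
Step 2: R = k1 * lambda / NA
R = 0.55 * 365 / 0.59
R = 340.3 nm


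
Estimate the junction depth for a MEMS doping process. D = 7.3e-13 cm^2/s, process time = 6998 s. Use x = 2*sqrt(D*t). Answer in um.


Step 1: Compute D*t = 7.3e-13 * 6998 = 5.10854e-09 cm^2
Step 2: sqrt(D*t) = 7.14741e-05 cm
Step 3: x = 2 * 7.14741e-05 cm = 1.429482e-04 cm
Step 4: Convert to um (1 cm = 1e4 um): x = 1.429 um


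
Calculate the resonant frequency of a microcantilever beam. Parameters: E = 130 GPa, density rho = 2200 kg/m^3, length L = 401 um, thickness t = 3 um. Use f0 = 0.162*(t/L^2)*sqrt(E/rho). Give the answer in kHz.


Step 1: Convert units to SI.
t_SI = 3e-6 m, L_SI = 401e-6 m
Step 2: Calculate sqrt(E/rho).
sqrt(130e9 / 2200) = 7687.06 m/s
Step 3: Compute f0.
f0 = 0.162 * 3e-6 / (401e-6)^2 * 7687.06 = 23233.1 Hz = 23.23 kHz


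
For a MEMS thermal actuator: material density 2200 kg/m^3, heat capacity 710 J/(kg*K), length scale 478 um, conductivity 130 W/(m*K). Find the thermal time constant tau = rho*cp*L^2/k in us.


Step 1: Convert L to m: L = 478e-6 m
Step 2: L^2 = (478e-6)^2 = 2.28484e-07 m^2
Step 3: tau = 2200 * 710 * 2.28484e-07 / 130 = 2.74532314e-03 s
Step 4: Convert to microseconds (multiply by 1e6).
tau = 2745.323 us


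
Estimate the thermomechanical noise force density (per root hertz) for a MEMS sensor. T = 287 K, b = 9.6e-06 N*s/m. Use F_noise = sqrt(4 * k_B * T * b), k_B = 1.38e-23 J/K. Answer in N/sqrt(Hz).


Step 1: Compute 4 * k_B * T * b
= 4 * 1.38e-23 * 287 * 9.6e-06
= 1.5209e-25 N^2/Hz
Step 2: F_noise = sqrt(1.5209e-25)
F_noise = 3.90e-13 N/sqrt(Hz)


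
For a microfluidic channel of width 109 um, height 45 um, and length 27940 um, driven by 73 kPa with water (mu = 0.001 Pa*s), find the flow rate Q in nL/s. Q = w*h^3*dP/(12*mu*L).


Step 1: Convert all dimensions to SI (meters).
w = 109e-6 m, h = 45e-6 m, L = 27940e-6 m, dP = 73e3 Pa
Step 2: Q = w * h^3 * dP / (12 * mu * L)
Q = 109e-6 * (45e-6)^3 * 73e3 / (12 * 0.001 * 27940e-6) = 2.1626152e-09 m^3/s
Step 3: Convert Q from m^3/s to nL/s (1 m^3 = 1e12 nL, so multiply by 1e12).
Q = 2162.615 nL/s


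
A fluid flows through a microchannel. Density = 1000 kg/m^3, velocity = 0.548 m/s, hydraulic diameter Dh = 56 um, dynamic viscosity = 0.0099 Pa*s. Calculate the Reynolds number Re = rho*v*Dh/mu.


Step 1: Convert Dh to meters: Dh = 56e-6 m
Step 2: Re = rho * v * Dh / mu
Re = 1000 * 0.548 * 56e-6 / 0.0099
Re = 3.1


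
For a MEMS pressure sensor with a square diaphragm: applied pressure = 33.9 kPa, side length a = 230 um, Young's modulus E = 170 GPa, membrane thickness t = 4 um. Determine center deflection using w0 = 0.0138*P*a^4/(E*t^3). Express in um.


Step 1: Convert pressure to compatible units (E is in GPa, so P in GPa).
P = 33.9 kPa = 33.9e-6 GPa
Step 2: Compute numerator: 0.0138 * P * a^4.
a^4 = 230^4 = 2798410000
numerator = 0.0138 * 33.9e-6 * 2798410000 = 1.30915e+03
Step 3: Compute denominator: E * t^3 = 170 * 4^3 = 10880
Step 4: w0 = numerator / denominator = 1.30915e+03 / 10880 = 0.1203 um


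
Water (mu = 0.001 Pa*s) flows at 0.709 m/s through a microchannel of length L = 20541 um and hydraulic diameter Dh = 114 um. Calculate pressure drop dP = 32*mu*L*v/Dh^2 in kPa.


Step 1: Convert to SI: L = 20541e-6 m, Dh = 114e-6 m
Step 2: dP = 32 * 0.001 * 20541e-6 * 0.709 / (114e-6)^2
Step 3: dP = 35859.82 Pa
Step 4: Convert to kPa: dP = 35.86 kPa


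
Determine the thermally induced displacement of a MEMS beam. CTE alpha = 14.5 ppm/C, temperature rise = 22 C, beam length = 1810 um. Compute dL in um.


Step 1: Convert CTE: alpha = 14.5 ppm/C = 14.5e-6 /C
Step 2: dL = 14.5e-6 * 22 * 1810
dL = 0.5774 um


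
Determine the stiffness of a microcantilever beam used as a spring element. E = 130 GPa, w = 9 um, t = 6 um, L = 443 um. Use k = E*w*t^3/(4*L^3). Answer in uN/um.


Step 1: Convert E to consistent units (1 GPa = 1000 uN/um^2).
E = 130 GPa = 130000 uN/um^2
Step 2: Compute t^3 = 6^3 = 216
Step 3: Compute L^3 = 443^3 = 86938307
Step 4: k = 130000 * 9 * 216 / (4 * 86938307)
k = 0.7267 uN/um


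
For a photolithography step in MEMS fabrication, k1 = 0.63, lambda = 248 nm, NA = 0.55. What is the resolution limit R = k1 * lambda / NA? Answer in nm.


Step 1: Identify values: k1 = 0.63, lambda = 248 nm, NA = 0.55
Step 2: R = k1 * lambda / NA
R = 0.63 * 248 / 0.55
R = 284.1 nm


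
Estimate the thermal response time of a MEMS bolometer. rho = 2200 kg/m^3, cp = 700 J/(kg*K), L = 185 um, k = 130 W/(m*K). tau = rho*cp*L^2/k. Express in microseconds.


Step 1: Convert L to m: L = 185e-6 m
Step 2: L^2 = (185e-6)^2 = 3.4225e-08 m^2
Step 3: tau = 2200 * 700 * 3.4225e-08 / 130 = 4.0543462e-04 s
Step 4: Convert to microseconds (multiply by 1e6).
tau = 405.435 us


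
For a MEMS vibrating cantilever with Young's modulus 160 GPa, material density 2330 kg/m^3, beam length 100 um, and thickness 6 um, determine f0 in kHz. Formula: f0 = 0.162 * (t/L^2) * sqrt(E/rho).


Step 1: Convert units to SI.
t_SI = 6e-6 m, L_SI = 100e-6 m
Step 2: Calculate sqrt(E/rho).
sqrt(160e9 / 2330) = 8286.71 m/s
Step 3: Compute f0.
f0 = 0.162 * 6e-6 / (100e-6)^2 * 8286.71 = 805468.2 Hz = 805.47 kHz


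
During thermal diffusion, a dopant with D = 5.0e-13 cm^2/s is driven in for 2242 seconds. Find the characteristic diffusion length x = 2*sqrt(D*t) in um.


Step 1: Compute D*t = 5.0e-13 * 2242 = 1.121e-09 cm^2
Step 2: sqrt(D*t) = 3.348e-05 cm
Step 3: x = 2 * 3.348e-05 cm = 6.696e-05 cm
Step 4: Convert to um (1 cm = 1e4 um): x = 0.67 um


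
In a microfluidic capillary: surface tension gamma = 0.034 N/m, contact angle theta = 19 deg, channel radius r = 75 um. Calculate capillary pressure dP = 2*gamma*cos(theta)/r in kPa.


Step 1: cos(19 deg) = 0.9455
Step 2: Convert r to m: r = 75e-6 m
Step 3: dP = 2 * 0.034 * 0.9455 / 75e-6 = 857.3 Pa
Step 4: Convert Pa to kPa (divide by 1000).
dP = 0.86 kPa


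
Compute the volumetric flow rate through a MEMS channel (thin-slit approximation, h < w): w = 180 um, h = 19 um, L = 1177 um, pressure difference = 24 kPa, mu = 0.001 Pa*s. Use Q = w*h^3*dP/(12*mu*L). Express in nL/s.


Step 1: Convert all dimensions to SI (meters).
w = 180e-6 m, h = 19e-6 m, L = 1177e-6 m, dP = 24e3 Pa
Step 2: Q = w * h^3 * dP / (12 * mu * L)
Q = 180e-6 * (19e-6)^3 * 24e3 / (12 * 0.001 * 1177e-6) = 2.0979099e-09 m^3/s
Step 3: Convert Q from m^3/s to nL/s (1 m^3 = 1e12 nL, so multiply by 1e12).
Q = 2097.91 nL/s


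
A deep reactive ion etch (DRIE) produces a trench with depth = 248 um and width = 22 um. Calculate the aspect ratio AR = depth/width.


Step 1: AR = depth / width
Step 2: AR = 248 / 22
AR = 11.3


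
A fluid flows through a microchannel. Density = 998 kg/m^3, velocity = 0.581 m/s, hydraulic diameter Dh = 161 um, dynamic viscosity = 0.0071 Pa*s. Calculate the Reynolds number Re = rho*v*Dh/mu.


Step 1: Convert Dh to meters: Dh = 161e-6 m
Step 2: Re = rho * v * Dh / mu
Re = 998 * 0.581 * 161e-6 / 0.0071
Re = 13.148


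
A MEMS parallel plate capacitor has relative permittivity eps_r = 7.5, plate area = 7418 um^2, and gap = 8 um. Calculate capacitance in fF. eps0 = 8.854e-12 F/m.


Step 1: Convert area to m^2: A = 7418e-12 m^2
Step 2: Convert gap to m: d = 8e-6 m
Step 3: C = eps0 * eps_r * A / d
C = 8.854e-12 * 7.5 * 7418e-12 / 8e-6
Step 4: Convert to fF (multiply by 1e15).
C = 61.57 fF


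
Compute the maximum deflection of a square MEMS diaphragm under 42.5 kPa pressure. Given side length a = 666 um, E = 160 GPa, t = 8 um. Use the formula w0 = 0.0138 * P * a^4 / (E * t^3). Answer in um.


Step 1: Convert pressure to compatible units (E is in GPa, so P in GPa).
P = 42.5 kPa = 42.5e-6 GPa
Step 2: Compute numerator: 0.0138 * P * a^4.
a^4 = 666^4 = 196741925136
numerator = 0.0138 * 42.5e-6 * 196741925136 = 1.153891e+05
Step 3: Compute denominator: E * t^3 = 160 * 8^3 = 81920
Step 4: w0 = numerator / denominator = 1.153891e+05 / 81920 = 1.4086 um


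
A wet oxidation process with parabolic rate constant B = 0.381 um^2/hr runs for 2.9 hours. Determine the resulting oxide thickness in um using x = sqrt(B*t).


Step 1: Compute B*t = 0.381 * 2.9 = 1.1049
Step 2: x = sqrt(1.1049)
x = 1.051 um


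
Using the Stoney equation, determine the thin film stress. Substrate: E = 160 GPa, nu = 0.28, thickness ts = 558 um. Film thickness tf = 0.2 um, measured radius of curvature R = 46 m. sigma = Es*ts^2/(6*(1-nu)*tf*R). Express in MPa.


Step 1: Compute numerator: Es * ts^2 = 160 * 558^2 = 49818240 (GPa*um^2)
Step 2: Compute denominator (R in um): 6*(1-nu)*tf*R = 6*0.72*0.2*46e6 = 39744000.0 (um^2)
Step 3: sigma (GPa) = 49818240 / 39744000.0 = 1.253478e+00 GPa
Step 4: Convert to MPa (x1000): sigma = 1253.5 MPa


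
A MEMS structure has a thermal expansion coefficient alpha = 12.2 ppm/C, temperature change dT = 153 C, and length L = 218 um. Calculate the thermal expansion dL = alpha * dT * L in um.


Step 1: Convert CTE: alpha = 12.2 ppm/C = 12.2e-6 /C
Step 2: dL = 12.2e-6 * 153 * 218
dL = 0.4069 um


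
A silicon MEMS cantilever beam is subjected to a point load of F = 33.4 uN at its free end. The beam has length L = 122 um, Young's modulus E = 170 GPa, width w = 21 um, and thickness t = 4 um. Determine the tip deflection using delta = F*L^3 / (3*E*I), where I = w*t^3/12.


Step 1: Calculate the second moment of area.
I = w * t^3 / 12 = 21 * 4^3 / 12 = 112.0 um^4
Step 2: Convert E to consistent units (1 GPa = 1000 uN/um^2).
E = 170 GPa = 170000 uN/um^2
Step 3: Calculate tip deflection.
delta = F * L^3 / (3 * E * I)
delta = 33.4 * 122^3 / (3 * 170000 * 112.0)
delta = 1.0618 um


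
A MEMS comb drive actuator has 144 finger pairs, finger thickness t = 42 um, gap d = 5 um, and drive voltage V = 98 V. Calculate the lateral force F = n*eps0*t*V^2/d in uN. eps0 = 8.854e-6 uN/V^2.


Step 1: Parameters: n=144, eps0=8.854e-6 uN/V^2, t=42 um, V=98 V, d=5 um
Step 2: V^2 = 9604
Step 3: F = 144 * 8.854e-6 * 42 * 9604 / 5
F = 102.857 uN


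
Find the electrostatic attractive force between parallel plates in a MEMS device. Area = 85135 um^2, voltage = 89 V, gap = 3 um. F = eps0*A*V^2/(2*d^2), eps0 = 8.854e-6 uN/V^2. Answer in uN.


Step 1: Identify parameters.
eps0 = 8.854e-6 uN/V^2, A = 85135 um^2, V = 89 V, d = 3 um
Step 2: Compute V^2 = 89^2 = 7921
Step 3: Compute d^2 = 3^2 = 9
Step 4: F = 0.5 * 8.854e-6 * 85135 * 7921 / 9
F = 331.707 uN


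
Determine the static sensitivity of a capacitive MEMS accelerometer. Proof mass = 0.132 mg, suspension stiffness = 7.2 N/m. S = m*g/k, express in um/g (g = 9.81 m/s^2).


Step 1: Convert mass: m = 0.132 mg = 1.32e-07 kg
Step 2: S = m * g / k = 1.32e-07 * 9.81 / 7.2
Step 3: S = 1.80e-07 m/g
Step 4: Convert to um/g: S = 0.18 um/g


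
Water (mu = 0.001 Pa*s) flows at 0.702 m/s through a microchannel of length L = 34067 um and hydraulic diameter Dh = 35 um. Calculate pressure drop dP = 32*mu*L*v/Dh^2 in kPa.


Step 1: Convert to SI: L = 34067e-6 m, Dh = 35e-6 m
Step 2: dP = 32 * 0.001 * 34067e-6 * 0.702 / (35e-6)^2
Step 3: dP = 624719.26 Pa
Step 4: Convert to kPa: dP = 624.72 kPa


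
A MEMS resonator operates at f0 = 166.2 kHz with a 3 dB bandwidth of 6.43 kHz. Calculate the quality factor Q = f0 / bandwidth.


Step 1: Q = f0 / bandwidth
Step 2: Q = 166.2 / 6.43
Q = 25.8


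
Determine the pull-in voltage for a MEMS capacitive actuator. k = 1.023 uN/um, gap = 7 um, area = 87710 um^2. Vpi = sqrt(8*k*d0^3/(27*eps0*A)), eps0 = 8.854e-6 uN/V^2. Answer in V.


Step 1: Compute numerator: 8 * k * d0^3 = 8 * 1.023 * 7^3 = 2807.112
Step 2: Compute denominator: 27 * eps0 * A = 27 * 8.854e-6 * 87710 = 20.967777
Step 3: Vpi = sqrt(2807.112 / 20.967777)
Vpi = 11.57 V


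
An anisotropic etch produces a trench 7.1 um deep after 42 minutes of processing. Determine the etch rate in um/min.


Step 1: Etch rate = depth / time
Step 2: rate = 7.1 / 42
rate = 0.169 um/min


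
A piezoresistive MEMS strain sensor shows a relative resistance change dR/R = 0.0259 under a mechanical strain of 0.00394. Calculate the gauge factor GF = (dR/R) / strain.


Step 1: Identify values.
dR/R = 0.0259, strain = 0.00394
Step 2: GF = (dR/R) / strain = 0.0259 / 0.00394
GF = 6.6


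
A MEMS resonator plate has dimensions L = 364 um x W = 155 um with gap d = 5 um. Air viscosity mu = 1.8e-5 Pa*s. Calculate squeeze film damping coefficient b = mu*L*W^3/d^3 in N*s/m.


Step 1: Convert to SI.
L = 364e-6 m, W = 155e-6 m, d = 5e-6 m
Step 2: W^3 = (155e-6)^3 = 3.72e-12 m^3
Step 3: d^3 = (5e-6)^3 = 1.25e-16 m^3
Step 4: b = 1.8e-5 * 364e-6 * 3.72e-12 / 1.25e-16
b = 1.95e-04 N*s/m


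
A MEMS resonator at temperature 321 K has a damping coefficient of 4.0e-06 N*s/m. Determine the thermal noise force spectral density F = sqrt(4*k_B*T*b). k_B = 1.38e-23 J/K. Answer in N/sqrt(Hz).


Step 1: Compute 4 * k_B * T * b
= 4 * 1.38e-23 * 321 * 4.0e-06
= 7.0877e-26 N^2/Hz
Step 2: F_noise = sqrt(7.0877e-26)
F_noise = 2.66e-13 N/sqrt(Hz)


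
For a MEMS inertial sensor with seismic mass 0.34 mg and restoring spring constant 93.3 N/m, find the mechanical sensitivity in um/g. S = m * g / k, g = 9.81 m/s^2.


Step 1: Convert mass: m = 0.34 mg = 3.40e-07 kg
Step 2: S = m * g / k = 3.40e-07 * 9.81 / 93.3
Step 3: S = 3.57e-08 m/g
Step 4: Convert to um/g: S = 0.036 um/g


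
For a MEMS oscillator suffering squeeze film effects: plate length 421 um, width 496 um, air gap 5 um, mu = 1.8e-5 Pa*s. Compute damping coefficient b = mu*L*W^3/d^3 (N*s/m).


Step 1: Convert to SI.
L = 421e-6 m, W = 496e-6 m, d = 5e-6 m
Step 2: W^3 = (496e-6)^3 = 1.22e-10 m^3
Step 3: d^3 = (5e-6)^3 = 1.25e-16 m^3
Step 4: b = 1.8e-5 * 421e-6 * 1.22e-10 / 1.25e-16
b = 7.40e-03 N*s/m


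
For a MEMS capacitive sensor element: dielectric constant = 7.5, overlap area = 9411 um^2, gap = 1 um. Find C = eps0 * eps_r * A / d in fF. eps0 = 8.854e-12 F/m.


Step 1: Convert area to m^2: A = 9411e-12 m^2
Step 2: Convert gap to m: d = 1e-6 m
Step 3: C = eps0 * eps_r * A / d
C = 8.854e-12 * 7.5 * 9411e-12 / 1e-6
Step 4: Convert to fF (multiply by 1e15).
C = 624.94 fF


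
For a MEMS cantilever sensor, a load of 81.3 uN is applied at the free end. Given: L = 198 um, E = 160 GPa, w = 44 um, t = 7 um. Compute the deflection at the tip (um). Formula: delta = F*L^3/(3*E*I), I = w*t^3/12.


Step 1: Calculate the second moment of area.
I = w * t^3 / 12 = 44 * 7^3 / 12 = 1257.6667 um^4
Step 2: Convert E to consistent units (1 GPa = 1000 uN/um^2).
E = 160 GPa = 160000 uN/um^2
Step 3: Calculate tip deflection.
delta = F * L^3 / (3 * E * I)
delta = 81.3 * 198^3 / (3 * 160000 * 1257.6667)
delta = 1.0454 um


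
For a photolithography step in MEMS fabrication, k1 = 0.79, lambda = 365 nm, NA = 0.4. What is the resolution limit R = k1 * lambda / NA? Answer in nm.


Step 1: Identify values: k1 = 0.79, lambda = 365 nm, NA = 0.4
Step 2: R = k1 * lambda / NA
R = 0.79 * 365 / 0.4
R = 720.9 nm


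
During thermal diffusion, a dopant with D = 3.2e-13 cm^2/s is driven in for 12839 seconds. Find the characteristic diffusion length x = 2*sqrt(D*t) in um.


Step 1: Compute D*t = 3.2e-13 * 12839 = 4.10848e-09 cm^2
Step 2: sqrt(D*t) = 6.40974e-05 cm
Step 3: x = 2 * 6.40974e-05 cm = 1.281948e-04 cm
Step 4: Convert to um (1 cm = 1e4 um): x = 1.282 um


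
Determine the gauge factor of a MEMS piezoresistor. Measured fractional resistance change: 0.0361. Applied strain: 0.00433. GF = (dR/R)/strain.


Step 1: Identify values.
dR/R = 0.0361, strain = 0.00433
Step 2: GF = (dR/R) / strain = 0.0361 / 0.00433
GF = 8.3


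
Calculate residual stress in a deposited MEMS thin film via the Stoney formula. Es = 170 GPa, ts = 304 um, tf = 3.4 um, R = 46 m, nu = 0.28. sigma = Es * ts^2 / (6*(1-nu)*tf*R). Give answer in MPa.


Step 1: Compute numerator: Es * ts^2 = 170 * 304^2 = 15710720 (GPa*um^2)
Step 2: Compute denominator (R in um): 6*(1-nu)*tf*R = 6*0.72*3.4*46e6 = 675648000.0 (um^2)
Step 3: sigma (GPa) = 15710720 / 675648000.0 = 2.3253e-02 GPa
Step 4: Convert to MPa (x1000): sigma = 23.3 MPa


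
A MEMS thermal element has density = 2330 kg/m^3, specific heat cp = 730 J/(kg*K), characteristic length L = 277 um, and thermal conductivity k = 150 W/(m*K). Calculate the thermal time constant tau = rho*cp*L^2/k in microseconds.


Step 1: Convert L to m: L = 277e-6 m
Step 2: L^2 = (277e-6)^2 = 7.6729e-08 m^2
Step 3: tau = 2330 * 730 * 7.6729e-08 / 150 = 8.7005571e-04 s
Step 4: Convert to microseconds (multiply by 1e6).
tau = 870.056 us


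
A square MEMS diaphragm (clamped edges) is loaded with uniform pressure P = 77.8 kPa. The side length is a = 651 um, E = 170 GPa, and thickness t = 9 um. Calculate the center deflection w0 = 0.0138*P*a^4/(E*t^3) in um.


Step 1: Convert pressure to compatible units (E is in GPa, so P in GPa).
P = 77.8 kPa = 77.8e-6 GPa
Step 2: Compute numerator: 0.0138 * P * a^4.
a^4 = 651^4 = 179607287601
numerator = 0.0138 * 77.8e-6 * 179607287601 = 1.92834e+05
Step 3: Compute denominator: E * t^3 = 170 * 9^3 = 123930
Step 4: w0 = numerator / denominator = 1.92834e+05 / 123930 = 1.556 um


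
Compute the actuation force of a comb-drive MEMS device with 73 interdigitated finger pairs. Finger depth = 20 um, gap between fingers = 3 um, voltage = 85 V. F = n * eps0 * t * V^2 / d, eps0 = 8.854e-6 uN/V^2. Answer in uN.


Step 1: Parameters: n=73, eps0=8.854e-6 uN/V^2, t=20 um, V=85 V, d=3 um
Step 2: V^2 = 7225
Step 3: F = 73 * 8.854e-6 * 20 * 7225 / 3
F = 31.132 uN


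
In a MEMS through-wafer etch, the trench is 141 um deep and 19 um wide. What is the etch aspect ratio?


Step 1: AR = depth / width
Step 2: AR = 141 / 19
AR = 7.4


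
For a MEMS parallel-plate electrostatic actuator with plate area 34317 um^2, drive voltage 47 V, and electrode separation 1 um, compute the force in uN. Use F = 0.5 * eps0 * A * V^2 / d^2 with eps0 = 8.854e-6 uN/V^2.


Step 1: Identify parameters.
eps0 = 8.854e-6 uN/V^2, A = 34317 um^2, V = 47 V, d = 1 um
Step 2: Compute V^2 = 47^2 = 2209
Step 3: Compute d^2 = 1^2 = 1
Step 4: F = 0.5 * 8.854e-6 * 34317 * 2209 / 1
F = 335.594 uN


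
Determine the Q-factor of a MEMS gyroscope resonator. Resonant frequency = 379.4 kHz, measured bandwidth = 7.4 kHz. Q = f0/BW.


Step 1: Q = f0 / bandwidth
Step 2: Q = 379.4 / 7.4
Q = 51.3


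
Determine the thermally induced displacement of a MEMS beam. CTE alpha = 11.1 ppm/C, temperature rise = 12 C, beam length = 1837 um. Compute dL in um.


Step 1: Convert CTE: alpha = 11.1 ppm/C = 11.1e-6 /C
Step 2: dL = 11.1e-6 * 12 * 1837
dL = 0.2447 um


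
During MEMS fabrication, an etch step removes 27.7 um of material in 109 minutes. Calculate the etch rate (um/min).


Step 1: Etch rate = depth / time
Step 2: rate = 27.7 / 109
rate = 0.254 um/min


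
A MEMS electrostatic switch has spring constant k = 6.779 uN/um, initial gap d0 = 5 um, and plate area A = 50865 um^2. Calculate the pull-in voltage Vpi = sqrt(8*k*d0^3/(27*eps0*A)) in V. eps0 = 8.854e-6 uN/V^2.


Step 1: Compute numerator: 8 * k * d0^3 = 8 * 6.779 * 5^3 = 6779.0
Step 2: Compute denominator: 27 * eps0 * A = 27 * 8.854e-6 * 50865 = 12.159685
Step 3: Vpi = sqrt(6779.0 / 12.159685)
Vpi = 23.61 V


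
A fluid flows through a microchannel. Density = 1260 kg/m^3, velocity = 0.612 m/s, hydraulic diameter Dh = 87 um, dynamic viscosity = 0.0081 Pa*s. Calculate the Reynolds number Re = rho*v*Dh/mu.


Step 1: Convert Dh to meters: Dh = 87e-6 m
Step 2: Re = rho * v * Dh / mu
Re = 1260 * 0.612 * 87e-6 / 0.0081
Re = 8.282


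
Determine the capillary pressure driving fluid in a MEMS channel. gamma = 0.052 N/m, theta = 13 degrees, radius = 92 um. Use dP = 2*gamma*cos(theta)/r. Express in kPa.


Step 1: cos(13 deg) = 0.9744
Step 2: Convert r to m: r = 92e-6 m
Step 3: dP = 2 * 0.052 * 0.9744 / 92e-6 = 1101.5 Pa
Step 4: Convert Pa to kPa (divide by 1000).
dP = 1.1 kPa


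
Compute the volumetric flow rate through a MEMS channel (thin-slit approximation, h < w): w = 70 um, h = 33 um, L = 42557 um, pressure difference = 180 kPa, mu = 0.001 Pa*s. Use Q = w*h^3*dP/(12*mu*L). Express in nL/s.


Step 1: Convert all dimensions to SI (meters).
w = 70e-6 m, h = 33e-6 m, L = 42557e-6 m, dP = 180e3 Pa
Step 2: Q = w * h^3 * dP / (12 * mu * L)
Q = 70e-6 * (33e-6)^3 * 180e3 / (12 * 0.001 * 42557e-6) = 8.8666612e-10 m^3/s
Step 3: Convert Q from m^3/s to nL/s (1 m^3 = 1e12 nL, so multiply by 1e12).
Q = 886.666 nL/s


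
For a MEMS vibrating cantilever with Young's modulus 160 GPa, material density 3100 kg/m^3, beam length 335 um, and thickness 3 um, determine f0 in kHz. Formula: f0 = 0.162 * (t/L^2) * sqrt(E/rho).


Step 1: Convert units to SI.
t_SI = 3e-6 m, L_SI = 335e-6 m
Step 2: Calculate sqrt(E/rho).
sqrt(160e9 / 3100) = 7184.21 m/s
Step 3: Compute f0.
f0 = 0.162 * 3e-6 / (335e-6)^2 * 7184.21 = 31111.8 Hz = 31.11 kHz


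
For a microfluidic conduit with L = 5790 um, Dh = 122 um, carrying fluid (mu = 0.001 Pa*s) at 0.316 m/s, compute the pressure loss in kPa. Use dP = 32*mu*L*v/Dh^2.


Step 1: Convert to SI: L = 5790e-6 m, Dh = 122e-6 m
Step 2: dP = 32 * 0.001 * 5790e-6 * 0.316 / (122e-6)^2
Step 3: dP = 3933.65 Pa
Step 4: Convert to kPa: dP = 3.93 kPa


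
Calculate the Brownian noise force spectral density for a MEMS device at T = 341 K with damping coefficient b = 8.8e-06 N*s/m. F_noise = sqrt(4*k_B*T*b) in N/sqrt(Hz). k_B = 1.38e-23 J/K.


Step 1: Compute 4 * k_B * T * b
= 4 * 1.38e-23 * 341 * 8.8e-06
= 1.6564e-25 N^2/Hz
Step 2: F_noise = sqrt(1.6564e-25)
F_noise = 4.07e-13 N/sqrt(Hz)


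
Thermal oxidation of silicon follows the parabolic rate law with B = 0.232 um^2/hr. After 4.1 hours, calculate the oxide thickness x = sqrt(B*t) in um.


Step 1: Compute B*t = 0.232 * 4.1 = 0.9512
Step 2: x = sqrt(0.9512)
x = 0.975 um


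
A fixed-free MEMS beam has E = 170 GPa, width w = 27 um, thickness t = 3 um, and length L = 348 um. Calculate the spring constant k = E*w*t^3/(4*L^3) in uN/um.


Step 1: Convert E to consistent units (1 GPa = 1000 uN/um^2).
E = 170 GPa = 170000 uN/um^2
Step 2: Compute t^3 = 3^3 = 27
Step 3: Compute L^3 = 348^3 = 42144192
Step 4: k = 170000 * 27 * 27 / (4 * 42144192)
k = 0.7352 uN/um


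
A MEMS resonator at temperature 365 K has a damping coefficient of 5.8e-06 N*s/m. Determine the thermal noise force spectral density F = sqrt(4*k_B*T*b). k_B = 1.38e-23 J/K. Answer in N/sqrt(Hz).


Step 1: Compute 4 * k_B * T * b
= 4 * 1.38e-23 * 365 * 5.8e-06
= 1.1686e-25 N^2/Hz
Step 2: F_noise = sqrt(1.1686e-25)
F_noise = 3.42e-13 N/sqrt(Hz)


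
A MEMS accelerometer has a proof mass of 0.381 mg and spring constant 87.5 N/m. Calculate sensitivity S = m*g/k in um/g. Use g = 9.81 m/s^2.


Step 1: Convert mass: m = 0.381 mg = 3.81e-07 kg
Step 2: S = m * g / k = 3.81e-07 * 9.81 / 87.5
Step 3: S = 4.27e-08 m/g
Step 4: Convert to um/g: S = 0.043 um/g


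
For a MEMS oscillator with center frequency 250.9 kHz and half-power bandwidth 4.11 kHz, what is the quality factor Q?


Step 1: Q = f0 / bandwidth
Step 2: Q = 250.9 / 4.11
Q = 61.0


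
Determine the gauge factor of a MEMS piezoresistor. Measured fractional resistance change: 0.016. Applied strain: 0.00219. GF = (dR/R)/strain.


Step 1: Identify values.
dR/R = 0.016, strain = 0.00219
Step 2: GF = (dR/R) / strain = 0.016 / 0.00219
GF = 7.3


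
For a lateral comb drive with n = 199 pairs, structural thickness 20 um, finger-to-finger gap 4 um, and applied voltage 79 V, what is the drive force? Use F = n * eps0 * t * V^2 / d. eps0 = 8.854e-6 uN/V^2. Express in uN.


Step 1: Parameters: n=199, eps0=8.854e-6 uN/V^2, t=20 um, V=79 V, d=4 um
Step 2: V^2 = 6241
Step 3: F = 199 * 8.854e-6 * 20 * 6241 / 4
F = 54.982 uN


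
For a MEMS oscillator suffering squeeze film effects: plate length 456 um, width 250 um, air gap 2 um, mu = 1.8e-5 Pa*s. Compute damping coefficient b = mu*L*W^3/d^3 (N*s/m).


Step 1: Convert to SI.
L = 456e-6 m, W = 250e-6 m, d = 2e-6 m
Step 2: W^3 = (250e-6)^3 = 1.56e-11 m^3
Step 3: d^3 = (2e-6)^3 = 8.00e-18 m^3
Step 4: b = 1.8e-5 * 456e-6 * 1.56e-11 / 8.00e-18
b = 1.60e-02 N*s/m


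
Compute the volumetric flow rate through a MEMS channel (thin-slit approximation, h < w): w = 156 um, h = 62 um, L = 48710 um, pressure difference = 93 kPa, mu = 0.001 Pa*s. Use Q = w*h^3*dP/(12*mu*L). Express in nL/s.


Step 1: Convert all dimensions to SI (meters).
w = 156e-6 m, h = 62e-6 m, L = 48710e-6 m, dP = 93e3 Pa
Step 2: Q = w * h^3 * dP / (12 * mu * L)
Q = 156e-6 * (62e-6)^3 * 93e3 / (12 * 0.001 * 48710e-6) = 5.91538805e-09 m^3/s
Step 3: Convert Q from m^3/s to nL/s (1 m^3 = 1e12 nL, so multiply by 1e12).
Q = 5915.388 nL/s


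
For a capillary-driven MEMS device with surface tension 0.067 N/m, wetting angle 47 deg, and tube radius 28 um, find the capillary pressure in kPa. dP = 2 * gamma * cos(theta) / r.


Step 1: cos(47 deg) = 0.682
Step 2: Convert r to m: r = 28e-6 m
Step 3: dP = 2 * 0.067 * 0.682 / 28e-6 = 3263.9 Pa
Step 4: Convert Pa to kPa (divide by 1000).
dP = 3.26 kPa


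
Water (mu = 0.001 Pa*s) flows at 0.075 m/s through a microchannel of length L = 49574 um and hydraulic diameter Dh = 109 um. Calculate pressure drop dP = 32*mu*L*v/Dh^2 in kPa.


Step 1: Convert to SI: L = 49574e-6 m, Dh = 109e-6 m
Step 2: dP = 32 * 0.001 * 49574e-6 * 0.075 / (109e-6)^2
Step 3: dP = 10014.11 Pa
Step 4: Convert to kPa: dP = 10.01 kPa


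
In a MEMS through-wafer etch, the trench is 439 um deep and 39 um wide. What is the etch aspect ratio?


Step 1: AR = depth / width
Step 2: AR = 439 / 39
AR = 11.3


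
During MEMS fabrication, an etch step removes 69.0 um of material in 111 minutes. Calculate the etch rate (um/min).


Step 1: Etch rate = depth / time
Step 2: rate = 69.0 / 111
rate = 0.622 um/min


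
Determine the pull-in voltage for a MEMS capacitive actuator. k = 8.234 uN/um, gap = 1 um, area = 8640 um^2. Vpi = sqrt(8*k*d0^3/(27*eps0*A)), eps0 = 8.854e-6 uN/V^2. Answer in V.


Step 1: Compute numerator: 8 * k * d0^3 = 8 * 8.234 * 1^3 = 65.872
Step 2: Compute denominator: 27 * eps0 * A = 27 * 8.854e-6 * 8640 = 2.065461
Step 3: Vpi = sqrt(65.872 / 2.065461)
Vpi = 5.65 V


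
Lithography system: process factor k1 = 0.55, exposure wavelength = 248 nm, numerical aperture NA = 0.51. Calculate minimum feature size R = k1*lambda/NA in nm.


Step 1: Identify values: k1 = 0.55, lambda = 248 nm, NA = 0.51
Step 2: R = k1 * lambda / NA
R = 0.55 * 248 / 0.51
R = 267.5 nm


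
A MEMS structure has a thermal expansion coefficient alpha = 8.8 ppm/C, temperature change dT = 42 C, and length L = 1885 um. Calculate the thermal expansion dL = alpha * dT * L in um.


Step 1: Convert CTE: alpha = 8.8 ppm/C = 8.8e-6 /C
Step 2: dL = 8.8e-6 * 42 * 1885
dL = 0.6967 um


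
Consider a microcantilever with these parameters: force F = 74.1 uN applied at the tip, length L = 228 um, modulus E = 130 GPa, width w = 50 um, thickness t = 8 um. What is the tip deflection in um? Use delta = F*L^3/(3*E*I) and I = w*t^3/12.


Step 1: Calculate the second moment of area.
I = w * t^3 / 12 = 50 * 8^3 / 12 = 2133.3333 um^4
Step 2: Convert E to consistent units (1 GPa = 1000 uN/um^2).
E = 130 GPa = 130000 uN/um^2
Step 3: Calculate tip deflection.
delta = F * L^3 / (3 * E * I)
delta = 74.1 * 228^3 / (3 * 130000 * 2133.3333)
delta = 1.0556 um


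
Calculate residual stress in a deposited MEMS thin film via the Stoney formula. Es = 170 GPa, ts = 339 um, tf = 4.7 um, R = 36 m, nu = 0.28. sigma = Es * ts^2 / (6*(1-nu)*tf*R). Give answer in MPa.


Step 1: Compute numerator: Es * ts^2 = 170 * 339^2 = 19536570 (GPa*um^2)
Step 2: Compute denominator (R in um): 6*(1-nu)*tf*R = 6*0.72*4.7*36e6 = 730944000.0 (um^2)
Step 3: sigma (GPa) = 19536570 / 730944000.0 = 2.6728e-02 GPa
Step 4: Convert to MPa (x1000): sigma = 26.7 MPa


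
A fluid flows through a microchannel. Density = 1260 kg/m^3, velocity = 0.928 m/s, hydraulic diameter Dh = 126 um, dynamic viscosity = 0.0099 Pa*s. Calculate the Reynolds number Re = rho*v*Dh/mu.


Step 1: Convert Dh to meters: Dh = 126e-6 m
Step 2: Re = rho * v * Dh / mu
Re = 1260 * 0.928 * 126e-6 / 0.0099
Re = 14.882


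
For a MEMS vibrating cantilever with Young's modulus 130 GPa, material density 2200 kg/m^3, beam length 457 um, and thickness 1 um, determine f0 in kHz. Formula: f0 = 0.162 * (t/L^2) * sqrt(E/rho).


Step 1: Convert units to SI.
t_SI = 1e-6 m, L_SI = 457e-6 m
Step 2: Calculate sqrt(E/rho).
sqrt(130e9 / 2200) = 7687.06 m/s
Step 3: Compute f0.
f0 = 0.162 * 1e-6 / (457e-6)^2 * 7687.06 = 5962.7 Hz = 5.96 kHz


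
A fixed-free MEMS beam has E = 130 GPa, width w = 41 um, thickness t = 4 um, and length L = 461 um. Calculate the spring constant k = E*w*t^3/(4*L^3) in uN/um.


Step 1: Convert E to consistent units (1 GPa = 1000 uN/um^2).
E = 130 GPa = 130000 uN/um^2
Step 2: Compute t^3 = 4^3 = 64
Step 3: Compute L^3 = 461^3 = 97972181
Step 4: k = 130000 * 41 * 64 / (4 * 97972181)
k = 0.8705 uN/um


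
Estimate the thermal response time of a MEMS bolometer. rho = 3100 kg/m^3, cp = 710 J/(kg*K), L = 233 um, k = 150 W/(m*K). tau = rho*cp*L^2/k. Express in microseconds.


Step 1: Convert L to m: L = 233e-6 m
Step 2: L^2 = (233e-6)^2 = 5.4289e-08 m^2
Step 3: tau = 3100 * 710 * 5.4289e-08 / 150 = 7.9660059e-04 s
Step 4: Convert to microseconds (multiply by 1e6).
tau = 796.601 us
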